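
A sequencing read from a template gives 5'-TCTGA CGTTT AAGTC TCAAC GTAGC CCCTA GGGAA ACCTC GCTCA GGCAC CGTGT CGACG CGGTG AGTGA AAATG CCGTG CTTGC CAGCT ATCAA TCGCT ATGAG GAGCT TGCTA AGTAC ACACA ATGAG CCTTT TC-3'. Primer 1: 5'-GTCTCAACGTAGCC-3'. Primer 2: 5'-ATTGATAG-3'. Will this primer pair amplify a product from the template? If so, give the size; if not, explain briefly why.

Primer 1 (GTCTCAACGTAGCC) matches the top strand at positions 13–26; it acts as a forward primer.
Primer 2's reverse complement is CTATCAAT, matching the top strand at positions 89–96; it acts as a reverse primer.
The 3' ends face each other across positions 13–96, giving an 84 bp product.

Yes — an 84 bp product.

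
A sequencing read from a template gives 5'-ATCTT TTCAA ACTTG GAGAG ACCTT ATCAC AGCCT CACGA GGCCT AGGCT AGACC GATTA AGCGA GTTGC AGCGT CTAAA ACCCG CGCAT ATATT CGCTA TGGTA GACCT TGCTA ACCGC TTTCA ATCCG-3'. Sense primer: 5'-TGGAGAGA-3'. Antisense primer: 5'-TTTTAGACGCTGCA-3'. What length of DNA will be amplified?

68 bp

Forward primer TGGAGAGA is found on the top strand at positions 14–21.
Reverse complement of the reverse primer: TGCAGCGTCTAAAA. This occurs on the top strand at positions 68–81.
The product runs from position 14 to position 81, so its length is 81 − 14 + 1 = 68 bp.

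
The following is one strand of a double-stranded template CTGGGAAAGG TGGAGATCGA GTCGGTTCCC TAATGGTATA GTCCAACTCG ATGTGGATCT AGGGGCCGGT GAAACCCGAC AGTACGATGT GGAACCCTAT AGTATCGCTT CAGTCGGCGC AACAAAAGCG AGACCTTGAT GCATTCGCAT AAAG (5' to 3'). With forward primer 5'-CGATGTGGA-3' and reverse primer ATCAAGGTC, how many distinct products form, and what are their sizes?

The forward primer CGATGTGGA matches the top strand at positions 49–57, 85–93.
The reverse primer's reverse complement is GACCTTGAT, matching at positions 132–140.
Each forward site pairs with the reverse site to give a product ending at position 140: sizes 92, 56 bp.

Two products: 92 bp, 56 bp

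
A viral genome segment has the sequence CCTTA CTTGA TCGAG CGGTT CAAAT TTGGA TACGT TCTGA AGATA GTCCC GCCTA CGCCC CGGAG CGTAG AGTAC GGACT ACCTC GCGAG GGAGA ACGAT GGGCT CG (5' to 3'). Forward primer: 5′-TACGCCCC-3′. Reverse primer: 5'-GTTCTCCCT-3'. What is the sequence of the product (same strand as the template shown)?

5'-TACGCCCCGGAGCGTAGAGTACGGACTACCTCGCGAGGGAGAAC-3'

Scanning the template, TACGCCCC occurs at positions 54–61; this primer anneals to the bottom strand there with its 3' end pointing downstream.
The reverse primer's reverse complement is AGGGAGAAC, which matches the template at positions 89–97.
The product is the template from position 54 through 97 (44 bp).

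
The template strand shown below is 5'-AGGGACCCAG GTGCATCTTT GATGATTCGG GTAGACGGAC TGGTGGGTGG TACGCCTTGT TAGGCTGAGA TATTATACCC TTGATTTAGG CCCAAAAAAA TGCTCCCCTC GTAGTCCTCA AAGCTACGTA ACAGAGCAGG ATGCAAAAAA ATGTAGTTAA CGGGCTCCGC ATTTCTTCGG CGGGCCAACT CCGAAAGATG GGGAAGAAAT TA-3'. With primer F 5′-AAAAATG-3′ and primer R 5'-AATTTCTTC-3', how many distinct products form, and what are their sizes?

The forward primer AAAAATG matches the top strand at positions 96–102, 147–153.
The reverse primer's reverse complement is GAAGAAATT, matching at positions 203–211.
Each forward site pairs with the reverse site to give a product ending at position 211: sizes 116, 65 bp.

Two products: 116 bp, 65 bp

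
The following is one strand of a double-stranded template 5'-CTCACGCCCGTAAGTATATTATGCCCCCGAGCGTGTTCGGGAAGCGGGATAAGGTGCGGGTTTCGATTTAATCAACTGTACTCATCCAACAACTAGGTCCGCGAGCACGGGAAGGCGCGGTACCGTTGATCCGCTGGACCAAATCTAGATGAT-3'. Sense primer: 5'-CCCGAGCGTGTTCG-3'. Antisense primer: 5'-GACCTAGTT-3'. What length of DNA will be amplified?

Forward primer CCCGAGCGTGTTCG is found on the top strand at positions 26–39.
Reverse complement of the reverse primer: AACTAGGTC. This occurs on the top strand at positions 91–99.
The product runs from position 26 to position 99, so its length is 99 − 26 + 1 = 74 bp.

74 bp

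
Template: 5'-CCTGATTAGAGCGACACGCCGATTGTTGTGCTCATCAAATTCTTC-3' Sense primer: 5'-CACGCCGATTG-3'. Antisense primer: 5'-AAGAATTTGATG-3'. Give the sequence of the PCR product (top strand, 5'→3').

The forward primer matches the template at positions 15–25.
The reverse primer's reverse complement is CATCAAATTCTT, which matches the template at positions 33–44.
The product is the template from position 15 through 44 (30 bp).

5'-CACGCCGATTGTTGTGCTCATCAAATTCTT-3'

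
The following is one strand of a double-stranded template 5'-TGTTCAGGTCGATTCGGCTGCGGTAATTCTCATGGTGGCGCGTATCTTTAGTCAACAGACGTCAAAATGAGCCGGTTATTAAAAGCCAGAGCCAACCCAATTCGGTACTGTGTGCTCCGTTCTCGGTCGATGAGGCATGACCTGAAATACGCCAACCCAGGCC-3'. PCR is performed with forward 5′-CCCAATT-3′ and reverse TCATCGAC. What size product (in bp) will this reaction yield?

38 bp

Scanning the template, CCCAATT occurs at positions 96–102; this primer anneals to the bottom strand there with its 3' end pointing downstream.
Reverse complement of the reverse primer: GTCGATGA. This occurs on the top strand at positions 126–133.
Product length = (reverse-primer end) − (forward-primer start) + 1 = 133 − 96 + 1 = 38 bp.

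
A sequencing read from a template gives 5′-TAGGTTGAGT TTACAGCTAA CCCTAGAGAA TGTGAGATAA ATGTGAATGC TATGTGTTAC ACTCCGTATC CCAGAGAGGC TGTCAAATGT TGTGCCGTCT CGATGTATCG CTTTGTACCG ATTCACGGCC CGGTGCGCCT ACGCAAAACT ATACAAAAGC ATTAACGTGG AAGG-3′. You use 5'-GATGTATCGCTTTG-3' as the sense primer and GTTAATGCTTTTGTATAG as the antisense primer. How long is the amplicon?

65 bp

Forward primer GATGTATCGCTTTG is found on the top strand at positions 102–115.
The reverse primer's reverse complement is CTATACAAAAGCATTAAC, which matches the template at positions 149–166.
The product runs from position 102 to position 166, so its length is 166 − 102 + 1 = 65 bp.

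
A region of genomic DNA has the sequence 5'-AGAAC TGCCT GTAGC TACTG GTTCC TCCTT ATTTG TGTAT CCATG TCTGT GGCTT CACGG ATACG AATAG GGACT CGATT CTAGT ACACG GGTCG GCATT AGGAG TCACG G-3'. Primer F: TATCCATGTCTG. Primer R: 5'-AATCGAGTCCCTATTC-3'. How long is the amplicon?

Forward primer TATCCATGTCTG is found on the top strand at positions 38–49.
Reverse complement of the reverse primer: GAATAGGGACTCGATT. This occurs on the top strand at positions 65–80.
Product length = (reverse-primer end) − (forward-primer start) + 1 = 80 − 38 + 1 = 43 bp.

43 bp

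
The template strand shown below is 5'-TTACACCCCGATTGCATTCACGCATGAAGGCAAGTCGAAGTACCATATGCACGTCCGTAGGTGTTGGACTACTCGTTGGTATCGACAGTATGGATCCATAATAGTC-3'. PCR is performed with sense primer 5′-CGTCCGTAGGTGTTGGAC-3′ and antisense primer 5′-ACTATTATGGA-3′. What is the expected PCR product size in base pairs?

54 bp

Scanning the template, CGTCCGTAGGTGTTGGAC occurs at positions 52–69; this primer anneals to the bottom strand there with its 3' end pointing downstream.
Taking the reverse complement of ACTATTATGGA gives TCCATAATAGT, found at positions 95–105 on the template; the primer anneals here to the top strand with its 3' end pointing upstream.
Amplicon spans positions 52–105: 54 bp.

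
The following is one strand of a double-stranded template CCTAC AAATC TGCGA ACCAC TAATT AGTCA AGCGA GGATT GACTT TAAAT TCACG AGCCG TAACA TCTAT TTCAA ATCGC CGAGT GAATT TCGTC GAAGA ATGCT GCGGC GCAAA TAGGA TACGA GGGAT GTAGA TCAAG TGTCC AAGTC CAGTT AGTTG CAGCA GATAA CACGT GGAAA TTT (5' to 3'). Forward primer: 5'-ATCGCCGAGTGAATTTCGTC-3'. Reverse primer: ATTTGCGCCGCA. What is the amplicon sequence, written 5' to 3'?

5'-ATCGCCGAGTGAATTTCGTCGAAGAATGCTGCGGCGCAAAT-3'

Forward primer ATCGCCGAGTGAATTTCGTC is found on the top strand at positions 76–95.
Taking the reverse complement of ATTTGCGCCGCA gives TGCGGCGCAAAT, found at positions 105–116 on the template; the primer anneals here to the top strand with its 3' end pointing upstream.
The product is the template from position 76 through 116 (41 bp).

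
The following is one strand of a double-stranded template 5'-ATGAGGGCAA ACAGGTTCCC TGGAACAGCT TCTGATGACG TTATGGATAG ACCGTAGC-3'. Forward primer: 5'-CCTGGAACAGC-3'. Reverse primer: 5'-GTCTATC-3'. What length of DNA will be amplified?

34 bp

Scanning the template, CCTGGAACAGC occurs at positions 19–29; this primer anneals to the bottom strand there with its 3' end pointing downstream.
The reverse primer's reverse complement is GATAGAC, which matches the template at positions 46–52.
The product runs from position 19 to position 52, so its length is 52 − 19 + 1 = 34 bp.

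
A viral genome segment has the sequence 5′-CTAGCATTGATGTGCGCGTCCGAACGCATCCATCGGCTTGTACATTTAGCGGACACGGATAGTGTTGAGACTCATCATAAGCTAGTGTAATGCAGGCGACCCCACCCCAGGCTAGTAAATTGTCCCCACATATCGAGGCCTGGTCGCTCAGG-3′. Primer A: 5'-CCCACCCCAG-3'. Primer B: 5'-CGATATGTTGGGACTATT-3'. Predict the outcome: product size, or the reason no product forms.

Primer B (CGATATGTTGGGACTATT) does not match the top strand, and its reverse complement AATAGTCCCAACATATCG does not match either.
With no annealing site for primer B, no amplification occurs.

No product — primer B has no binding site in the template.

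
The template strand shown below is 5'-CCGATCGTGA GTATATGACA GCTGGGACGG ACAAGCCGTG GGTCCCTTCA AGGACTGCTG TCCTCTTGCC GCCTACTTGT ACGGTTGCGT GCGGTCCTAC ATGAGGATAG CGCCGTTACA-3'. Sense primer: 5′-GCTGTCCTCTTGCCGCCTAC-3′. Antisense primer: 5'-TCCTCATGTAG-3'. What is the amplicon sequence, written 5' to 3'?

5'-GCTGTCCTCTTGCCGCCTACTTGTACGGTTGCGTGCGGTCCTACATGAGGA-3'

The forward primer matches the template at positions 57–76.
The reverse primer's reverse complement is CTACATGAGGA, which matches the template at positions 97–107.
The product is the template from position 57 through 107 (51 bp).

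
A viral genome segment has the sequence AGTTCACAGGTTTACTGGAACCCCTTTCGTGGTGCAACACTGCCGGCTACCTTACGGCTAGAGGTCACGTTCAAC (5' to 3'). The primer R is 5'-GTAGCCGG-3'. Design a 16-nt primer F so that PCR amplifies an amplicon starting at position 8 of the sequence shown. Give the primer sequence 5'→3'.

The reverse primer's reverse complement CCGGCTAC matches the template at positions 43–50; the product starts at position 8.
The forward primer is identical to the top strand over positions 8–23: AGGTTTACTGGAACCC.

5'-AGGTTTACTGGAACCC-3'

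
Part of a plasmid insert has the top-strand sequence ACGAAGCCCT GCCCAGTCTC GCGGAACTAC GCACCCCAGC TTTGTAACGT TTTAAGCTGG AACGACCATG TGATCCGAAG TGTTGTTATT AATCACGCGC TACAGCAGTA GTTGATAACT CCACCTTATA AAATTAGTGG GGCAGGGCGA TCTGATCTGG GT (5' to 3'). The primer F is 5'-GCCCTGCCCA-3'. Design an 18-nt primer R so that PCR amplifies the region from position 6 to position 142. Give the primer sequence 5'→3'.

The product's 3' end on the top strand is position 142.
The reverse primer anneals to the top strand over positions 125–142, i.e. to CTTATAAAATTAGTGGGG.
Its sequence written 5'→3' is the reverse complement: CCCCACTAATTTTATAAG.

5'-CCCCACTAATTTTATAAG-3'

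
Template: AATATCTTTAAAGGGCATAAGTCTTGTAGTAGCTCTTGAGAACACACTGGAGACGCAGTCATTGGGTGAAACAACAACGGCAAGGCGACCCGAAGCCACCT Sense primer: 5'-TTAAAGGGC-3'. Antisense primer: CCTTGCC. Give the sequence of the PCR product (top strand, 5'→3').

5'-TTAAAGGGCATAAGTCTTGTAGTAGCTCTTGAGAACACACTGGAGACGCAGTCATTGGGTGAAACAACAACGGCAAGG-3'

Scanning the template, TTAAAGGGC occurs at positions 8–16; this primer anneals to the bottom strand there with its 3' end pointing downstream.
The reverse primer's reverse complement is GGCAAGG, which matches the template at positions 79–85.
The product is the template from position 8 through 85 (78 bp).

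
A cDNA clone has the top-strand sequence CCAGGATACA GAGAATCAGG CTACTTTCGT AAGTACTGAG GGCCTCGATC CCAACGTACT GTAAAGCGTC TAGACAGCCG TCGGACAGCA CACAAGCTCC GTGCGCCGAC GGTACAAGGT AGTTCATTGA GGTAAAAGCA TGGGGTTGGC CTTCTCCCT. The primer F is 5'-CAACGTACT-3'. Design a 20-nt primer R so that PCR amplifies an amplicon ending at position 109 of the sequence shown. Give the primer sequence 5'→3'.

5'-TCGGCGCACGGAGCTTGTGT-3'

The forward primer binds at positions 52–60; the product's 3' end on the top strand is position 109.
The reverse primer anneals to the top strand over positions 90–109, i.e. to ACACAAGCTCCGTGCGCCGA.
Its sequence written 5'→3' is the reverse complement: TCGGCGCACGGAGCTTGTGT.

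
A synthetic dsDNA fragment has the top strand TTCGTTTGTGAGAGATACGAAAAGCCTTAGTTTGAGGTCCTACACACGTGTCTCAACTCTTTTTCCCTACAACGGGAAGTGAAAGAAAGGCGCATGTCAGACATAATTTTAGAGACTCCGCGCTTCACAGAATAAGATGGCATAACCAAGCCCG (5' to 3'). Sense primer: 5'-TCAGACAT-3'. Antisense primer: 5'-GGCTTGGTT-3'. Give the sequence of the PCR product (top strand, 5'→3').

Scanning the template, TCAGACAT occurs at positions 97–104; this primer anneals to the bottom strand there with its 3' end pointing downstream.
Taking the reverse complement of GGCTTGGTT gives AACCAAGCC, found at positions 144–152 on the template; the primer anneals here to the top strand with its 3' end pointing upstream.
The product is the template from position 97 through 152 (56 bp).

5'-TCAGACATAATTTTAGAGACTCCGCGCTTCACAGAATAAGATGGCATAACCAAGCC-3'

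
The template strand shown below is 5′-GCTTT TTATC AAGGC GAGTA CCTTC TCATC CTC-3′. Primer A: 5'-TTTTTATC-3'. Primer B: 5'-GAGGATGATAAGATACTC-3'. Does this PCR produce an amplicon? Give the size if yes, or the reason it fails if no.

No product — primer B has no binding site in the template.

Primer B (GAGGATGATAAGATACTC) does not match the top strand, and its reverse complement GAGTATCTTATCATCCTC does not match either.
With no annealing site for primer B, no amplification occurs.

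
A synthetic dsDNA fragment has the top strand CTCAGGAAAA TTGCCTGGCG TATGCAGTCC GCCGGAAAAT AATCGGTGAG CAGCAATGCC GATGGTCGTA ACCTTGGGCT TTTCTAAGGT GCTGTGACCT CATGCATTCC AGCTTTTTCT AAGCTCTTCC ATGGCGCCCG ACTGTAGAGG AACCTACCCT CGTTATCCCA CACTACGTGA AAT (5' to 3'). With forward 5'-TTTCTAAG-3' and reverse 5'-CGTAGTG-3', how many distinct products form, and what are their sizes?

The forward primer TTTCTAAG matches the top strand at positions 81–88, 116–123.
The reverse primer's reverse complement is CACTACG, matching at positions 171–177.
Each forward site pairs with the reverse site to give a product ending at position 177: sizes 97, 62 bp.

Two products: 97 bp, 62 bp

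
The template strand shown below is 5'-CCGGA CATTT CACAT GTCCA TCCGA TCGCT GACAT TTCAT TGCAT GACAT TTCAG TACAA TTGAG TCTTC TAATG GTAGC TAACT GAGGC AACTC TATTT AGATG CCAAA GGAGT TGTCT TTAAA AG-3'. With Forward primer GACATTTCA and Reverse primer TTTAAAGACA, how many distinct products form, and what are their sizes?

Three products: 122 bp, 95 bp, 80 bp

The forward primer GACATTTCA matches the top strand at positions 4–12, 31–39, 46–54.
The reverse primer's reverse complement is TGTCTTTAAA, matching at positions 116–125.
Each forward site pairs with the reverse site to give a product ending at position 125: sizes 122, 95, 80 bp.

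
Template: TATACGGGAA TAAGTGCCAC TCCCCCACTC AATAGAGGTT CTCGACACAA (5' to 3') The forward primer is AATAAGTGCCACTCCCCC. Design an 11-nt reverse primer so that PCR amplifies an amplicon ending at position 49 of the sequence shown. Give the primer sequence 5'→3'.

5'-TGTGTCGAGAA-3'

The forward primer binds at positions 9–26; the product's 3' end on the top strand is position 49.
The reverse primer anneals to the top strand over positions 39–49, i.e. to TTCTCGACACA.
Its sequence written 5'→3' is the reverse complement: TGTGTCGAGAA.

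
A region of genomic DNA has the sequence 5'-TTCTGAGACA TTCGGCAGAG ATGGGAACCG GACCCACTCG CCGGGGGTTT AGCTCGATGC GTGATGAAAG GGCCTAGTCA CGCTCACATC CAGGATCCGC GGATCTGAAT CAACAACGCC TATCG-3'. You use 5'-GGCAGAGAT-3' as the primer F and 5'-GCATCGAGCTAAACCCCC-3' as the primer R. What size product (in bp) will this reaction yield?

47 bp

Scanning the template, GGCAGAGAT occurs at positions 14–22; this primer anneals to the bottom strand there with its 3' end pointing downstream.
The reverse primer's reverse complement is GGGGGTTTAGCTCGATGC, which matches the template at positions 43–60.
Product length = (reverse-primer end) − (forward-primer start) + 1 = 60 − 14 + 1 = 47 bp.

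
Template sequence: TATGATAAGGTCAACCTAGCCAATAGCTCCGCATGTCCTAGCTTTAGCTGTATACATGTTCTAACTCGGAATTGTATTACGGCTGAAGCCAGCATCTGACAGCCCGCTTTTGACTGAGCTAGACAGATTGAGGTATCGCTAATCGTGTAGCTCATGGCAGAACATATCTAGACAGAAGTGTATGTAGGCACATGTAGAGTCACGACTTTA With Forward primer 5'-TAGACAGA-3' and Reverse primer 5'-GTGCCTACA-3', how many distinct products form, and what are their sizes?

Two products: 72 bp, 23 bp

The forward primer TAGACAGA matches the top strand at positions 120–127, 169–176.
The reverse primer's reverse complement is TGTAGGCAC, matching at positions 183–191.
Each forward site pairs with the reverse site to give a product ending at position 191: sizes 72, 23 bp.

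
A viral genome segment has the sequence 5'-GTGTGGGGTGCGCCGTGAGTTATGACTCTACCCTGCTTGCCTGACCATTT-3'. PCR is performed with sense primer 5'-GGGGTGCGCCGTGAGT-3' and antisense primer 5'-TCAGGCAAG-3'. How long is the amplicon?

The forward primer matches the template at positions 5–20.
Reverse complement of the reverse primer: CTTGCCTGA. This occurs on the top strand at positions 36–44.
The product runs from position 5 to position 44, so its length is 44 − 5 + 1 = 40 bp.

40 bp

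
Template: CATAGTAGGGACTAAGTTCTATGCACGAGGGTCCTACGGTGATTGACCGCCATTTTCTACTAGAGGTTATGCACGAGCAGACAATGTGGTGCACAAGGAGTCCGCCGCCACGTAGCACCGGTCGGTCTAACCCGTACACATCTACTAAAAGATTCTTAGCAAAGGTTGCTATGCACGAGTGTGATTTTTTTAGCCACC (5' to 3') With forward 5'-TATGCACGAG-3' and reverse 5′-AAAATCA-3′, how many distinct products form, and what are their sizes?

Three products: 169 bp, 121 bp, 19 bp

The forward primer TATGCACGAG matches the top strand at positions 20–29, 68–77, 170–179.
The reverse primer's reverse complement is TGATTTT, matching at positions 182–188.
Each forward site pairs with the reverse site to give a product ending at position 188: sizes 169, 121, 19 bp.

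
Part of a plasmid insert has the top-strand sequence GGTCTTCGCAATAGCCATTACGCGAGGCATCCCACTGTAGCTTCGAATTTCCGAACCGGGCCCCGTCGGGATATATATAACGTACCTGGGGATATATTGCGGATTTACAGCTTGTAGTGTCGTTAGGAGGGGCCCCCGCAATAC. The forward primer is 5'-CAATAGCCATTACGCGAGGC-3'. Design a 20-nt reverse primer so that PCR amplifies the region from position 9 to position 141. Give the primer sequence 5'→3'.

5'-TTGCGGGGGCCCCTCCTAAC-3'

The product's 3' end on the top strand is position 141.
The reverse primer anneals to the top strand over positions 122–141, i.e. to GTTAGGAGGGGCCCCCGCAA.
Its sequence written 5'→3' is the reverse complement: TTGCGGGGGCCCCTCCTAAC.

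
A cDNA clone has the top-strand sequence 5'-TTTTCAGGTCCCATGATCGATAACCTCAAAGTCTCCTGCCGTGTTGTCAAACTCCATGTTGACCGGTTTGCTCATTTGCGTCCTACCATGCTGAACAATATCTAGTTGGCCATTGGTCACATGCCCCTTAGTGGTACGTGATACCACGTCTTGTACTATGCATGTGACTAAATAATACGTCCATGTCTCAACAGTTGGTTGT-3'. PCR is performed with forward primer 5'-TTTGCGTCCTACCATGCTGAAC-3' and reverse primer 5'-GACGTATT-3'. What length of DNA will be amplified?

Scanning the template, TTTGCGTCCTACCATGCTGAAC occurs at positions 75–96; this primer anneals to the bottom strand there with its 3' end pointing downstream.
Reverse complement of the reverse primer: AATACGTC. This occurs on the top strand at positions 174–181.
Product length = (reverse-primer end) − (forward-primer start) + 1 = 181 − 75 + 1 = 107 bp.

107 bp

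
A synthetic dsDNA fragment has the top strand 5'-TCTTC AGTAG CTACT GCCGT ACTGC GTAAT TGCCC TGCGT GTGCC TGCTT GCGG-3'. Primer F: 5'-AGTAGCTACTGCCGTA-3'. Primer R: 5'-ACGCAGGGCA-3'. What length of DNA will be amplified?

35 bp

The forward primer matches the template at positions 6–21.
The reverse primer's reverse complement is TGCCCTGCGT, which matches the template at positions 31–40.
Amplicon spans positions 6–40: 35 bp.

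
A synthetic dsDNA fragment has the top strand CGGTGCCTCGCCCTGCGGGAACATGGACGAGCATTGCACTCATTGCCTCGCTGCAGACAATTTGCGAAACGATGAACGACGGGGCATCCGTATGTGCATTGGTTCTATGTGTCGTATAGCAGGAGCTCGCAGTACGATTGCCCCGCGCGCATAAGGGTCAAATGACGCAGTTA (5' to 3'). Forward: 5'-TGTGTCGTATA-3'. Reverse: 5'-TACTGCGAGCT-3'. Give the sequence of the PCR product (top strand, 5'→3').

5'-TGTGTCGTATAGCAGGAGCTCGCAGTA-3'

The forward primer matches the template at positions 108–118.
Reverse complement of the reverse primer: AGCTCGCAGTA. This occurs on the top strand at positions 124–134.
The product is the template from position 108 through 134 (27 bp).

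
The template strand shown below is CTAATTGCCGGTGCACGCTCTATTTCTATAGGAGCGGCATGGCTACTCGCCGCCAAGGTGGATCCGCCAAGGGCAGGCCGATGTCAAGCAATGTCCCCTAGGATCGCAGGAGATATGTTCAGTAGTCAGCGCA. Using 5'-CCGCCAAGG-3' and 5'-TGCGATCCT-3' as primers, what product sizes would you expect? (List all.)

59 bp, 45 bp

The forward primer CCGCCAAGG matches the top strand at positions 50–58, 64–72.
The reverse primer's reverse complement is AGGATCGCA, matching at positions 100–108.
Each forward site pairs with the reverse site to give a product ending at position 108: sizes 59, 45 bp.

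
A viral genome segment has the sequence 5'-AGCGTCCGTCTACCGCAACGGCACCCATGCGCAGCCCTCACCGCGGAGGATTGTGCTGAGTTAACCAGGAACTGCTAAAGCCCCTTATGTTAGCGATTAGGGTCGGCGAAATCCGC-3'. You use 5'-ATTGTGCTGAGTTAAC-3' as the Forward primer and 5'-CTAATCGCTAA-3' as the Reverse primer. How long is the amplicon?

The forward primer matches the template at positions 50–65.
Taking the reverse complement of CTAATCGCTAA gives TTAGCGATTAG, found at positions 90–100 on the template; the primer anneals here to the top strand with its 3' end pointing upstream.
The product runs from position 50 to position 100, so its length is 100 − 50 + 1 = 51 bp.

51 bp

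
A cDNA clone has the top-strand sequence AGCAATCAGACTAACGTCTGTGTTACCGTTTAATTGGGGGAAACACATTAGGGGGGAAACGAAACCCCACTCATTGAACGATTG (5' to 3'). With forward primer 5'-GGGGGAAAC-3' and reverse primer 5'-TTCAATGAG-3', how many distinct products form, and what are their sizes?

The forward primer GGGGGAAAC matches the top strand at positions 36–44, 52–60.
The reverse primer's reverse complement is CTCATTGAA, matching at positions 70–78.
Each forward site pairs with the reverse site to give a product ending at position 78: sizes 43, 27 bp.

Two products: 43 bp, 27 bp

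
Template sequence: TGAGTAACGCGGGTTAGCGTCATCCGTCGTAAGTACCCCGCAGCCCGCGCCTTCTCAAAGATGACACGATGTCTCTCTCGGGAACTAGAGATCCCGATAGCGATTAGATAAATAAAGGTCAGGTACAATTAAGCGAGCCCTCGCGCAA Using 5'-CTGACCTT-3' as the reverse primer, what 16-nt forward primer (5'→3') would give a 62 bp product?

The reverse primer's reverse complement AAGGTCAG matches the template at positions 115–122, so the product ends at position 122.
A 62 bp product then starts at position 122 − 62 + 1 = 61.
The forward primer is identical to the top strand there: ATGACACGATGTCTCT.

5'-ATGACACGATGTCTCT-3'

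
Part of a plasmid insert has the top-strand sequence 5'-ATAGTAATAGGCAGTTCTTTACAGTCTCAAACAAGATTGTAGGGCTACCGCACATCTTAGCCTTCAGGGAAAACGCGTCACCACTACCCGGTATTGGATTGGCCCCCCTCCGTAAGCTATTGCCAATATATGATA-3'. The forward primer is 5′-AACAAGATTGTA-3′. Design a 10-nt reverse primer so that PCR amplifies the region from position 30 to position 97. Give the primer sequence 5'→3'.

The product's 3' end on the top strand is position 97.
The reverse primer anneals to the top strand over positions 88–97, i.e. to CCGGTATTGG.
Its sequence written 5'→3' is the reverse complement: CCAATACCGG.

5'-CCAATACCGG-3'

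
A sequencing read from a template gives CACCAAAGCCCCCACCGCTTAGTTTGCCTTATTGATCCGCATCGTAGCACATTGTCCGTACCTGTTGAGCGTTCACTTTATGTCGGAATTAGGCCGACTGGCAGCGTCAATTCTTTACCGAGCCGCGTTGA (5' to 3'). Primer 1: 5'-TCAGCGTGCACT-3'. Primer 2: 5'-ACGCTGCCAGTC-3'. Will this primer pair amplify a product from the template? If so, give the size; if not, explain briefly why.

Primer 1 (TCAGCGTGCACT) does not match the top strand, and its reverse complement AGTGCACGCTGA does not match either.
With no annealing site for primer 1, no amplification occurs.

No product — primer 1 has no binding site in the template.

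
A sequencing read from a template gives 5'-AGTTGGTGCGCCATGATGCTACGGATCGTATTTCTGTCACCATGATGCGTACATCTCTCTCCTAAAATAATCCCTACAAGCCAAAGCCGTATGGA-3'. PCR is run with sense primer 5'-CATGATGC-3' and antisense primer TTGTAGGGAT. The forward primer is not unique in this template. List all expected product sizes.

The forward primer CATGATGC matches the top strand at positions 12–19, 41–48.
The reverse primer's reverse complement is ATCCCTACAA, matching at positions 70–79.
Each forward site pairs with the reverse site to give a product ending at position 79: sizes 68, 39 bp.

68 bp, 39 bp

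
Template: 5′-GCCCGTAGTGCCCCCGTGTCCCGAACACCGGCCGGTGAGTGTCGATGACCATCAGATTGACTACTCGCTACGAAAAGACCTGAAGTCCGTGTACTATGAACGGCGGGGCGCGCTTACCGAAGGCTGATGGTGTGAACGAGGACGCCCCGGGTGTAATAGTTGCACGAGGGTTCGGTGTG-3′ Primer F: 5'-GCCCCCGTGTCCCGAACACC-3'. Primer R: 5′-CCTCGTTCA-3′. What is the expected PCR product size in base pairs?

The forward primer matches the template at positions 10–29.
Taking the reverse complement of CCTCGTTCA gives TGAACGAGG, found at positions 133–141 on the template; the primer anneals here to the top strand with its 3' end pointing upstream.
The product runs from position 10 to position 141, so its length is 141 − 10 + 1 = 132 bp.

132 bp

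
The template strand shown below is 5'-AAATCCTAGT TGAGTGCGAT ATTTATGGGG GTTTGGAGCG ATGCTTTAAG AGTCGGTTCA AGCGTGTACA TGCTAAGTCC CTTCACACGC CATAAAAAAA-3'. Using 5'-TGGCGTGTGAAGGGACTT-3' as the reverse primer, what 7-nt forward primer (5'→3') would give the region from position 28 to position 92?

5'-GGGGTTT-3'

The reverse primer's reverse complement AAGTCCCTTCACACGCCA matches the template at positions 75–92; the product starts at position 28.
The forward primer is identical to the top strand over positions 28–34: GGGGTTT.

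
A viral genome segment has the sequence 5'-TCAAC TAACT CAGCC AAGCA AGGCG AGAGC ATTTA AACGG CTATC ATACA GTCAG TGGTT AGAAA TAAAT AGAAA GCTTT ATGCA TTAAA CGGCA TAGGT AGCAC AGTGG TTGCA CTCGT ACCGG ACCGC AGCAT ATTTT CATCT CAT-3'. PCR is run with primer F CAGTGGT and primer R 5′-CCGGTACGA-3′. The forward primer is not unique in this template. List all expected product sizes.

The forward primer CAGTGGT matches the top strand at positions 53–59, 105–111.
The reverse primer's reverse complement is TCGTACCGG, matching at positions 117–125.
Each forward site pairs with the reverse site to give a product ending at position 125: sizes 73, 21 bp.

73 bp, 21 bp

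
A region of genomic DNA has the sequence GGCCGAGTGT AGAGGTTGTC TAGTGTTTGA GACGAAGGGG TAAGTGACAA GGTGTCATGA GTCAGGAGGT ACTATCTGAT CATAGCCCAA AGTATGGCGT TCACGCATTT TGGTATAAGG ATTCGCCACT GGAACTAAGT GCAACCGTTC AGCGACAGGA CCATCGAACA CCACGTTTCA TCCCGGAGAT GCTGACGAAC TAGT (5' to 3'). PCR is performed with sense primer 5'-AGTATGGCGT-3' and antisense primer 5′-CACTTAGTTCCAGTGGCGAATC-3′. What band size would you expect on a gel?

51 bp

The forward primer matches the template at positions 91–100.
The reverse primer's reverse complement is GATTCGCCACTGGAACTAAGTG, which matches the template at positions 120–141.
Product length = (reverse-primer end) − (forward-primer start) + 1 = 141 − 91 + 1 = 51 bp.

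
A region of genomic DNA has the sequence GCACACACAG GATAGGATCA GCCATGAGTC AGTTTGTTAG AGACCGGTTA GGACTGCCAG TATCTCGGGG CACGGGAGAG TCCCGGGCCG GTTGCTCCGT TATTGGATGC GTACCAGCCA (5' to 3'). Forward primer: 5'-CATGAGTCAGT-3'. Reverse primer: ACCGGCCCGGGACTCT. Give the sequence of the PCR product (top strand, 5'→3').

5'-CATGAGTCAGTTTGTTAGAGACCGGTTAGGACTGCCAGTATCTCGGGGCACGGGAGAGTCCCGGGCCGGT-3'

Scanning the template, CATGAGTCAGT occurs at positions 23–33; this primer anneals to the bottom strand there with its 3' end pointing downstream.
Taking the reverse complement of ACCGGCCCGGGACTCT gives AGAGTCCCGGGCCGGT, found at positions 77–92 on the template; the primer anneals here to the top strand with its 3' end pointing upstream.
The product is the template from position 23 through 92 (70 bp).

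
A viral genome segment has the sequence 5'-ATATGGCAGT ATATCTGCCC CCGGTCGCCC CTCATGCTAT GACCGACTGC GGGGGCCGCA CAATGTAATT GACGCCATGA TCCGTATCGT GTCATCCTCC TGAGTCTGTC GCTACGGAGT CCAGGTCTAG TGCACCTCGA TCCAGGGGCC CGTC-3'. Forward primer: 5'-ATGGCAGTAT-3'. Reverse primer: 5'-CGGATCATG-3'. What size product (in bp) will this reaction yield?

The forward primer matches the template at positions 3–12.
Reverse complement of the reverse primer: CATGATCCG. This occurs on the top strand at positions 76–84.
Amplicon spans positions 3–84: 82 bp.

82 bp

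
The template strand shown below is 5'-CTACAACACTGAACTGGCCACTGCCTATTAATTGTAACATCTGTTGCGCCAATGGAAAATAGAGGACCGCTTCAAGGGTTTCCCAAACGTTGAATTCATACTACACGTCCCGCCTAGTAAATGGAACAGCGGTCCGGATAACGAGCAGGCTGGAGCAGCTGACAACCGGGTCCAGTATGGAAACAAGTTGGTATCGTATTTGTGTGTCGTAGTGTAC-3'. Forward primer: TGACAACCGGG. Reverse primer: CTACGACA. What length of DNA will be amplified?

53 bp

The forward primer matches the template at positions 160–170.
The reverse primer's reverse complement is TGTCGTAG, which matches the template at positions 205–212.
Product length = (reverse-primer end) − (forward-primer start) + 1 = 212 − 160 + 1 = 53 bp.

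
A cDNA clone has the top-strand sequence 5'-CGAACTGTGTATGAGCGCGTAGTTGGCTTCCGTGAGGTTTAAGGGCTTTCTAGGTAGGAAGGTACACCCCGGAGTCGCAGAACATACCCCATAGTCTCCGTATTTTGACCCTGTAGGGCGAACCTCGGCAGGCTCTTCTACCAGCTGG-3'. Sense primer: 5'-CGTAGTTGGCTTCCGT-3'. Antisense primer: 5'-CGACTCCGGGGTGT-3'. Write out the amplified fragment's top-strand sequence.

5'-CGTAGTTGGCTTCCGTGAGGTTTAAGGGCTTTCTAGGTAGGAAGGTACACCCCGGAGTCG-3'

Scanning the template, CGTAGTTGGCTTCCGT occurs at positions 18–33; this primer anneals to the bottom strand there with its 3' end pointing downstream.
Reverse complement of the reverse primer: ACACCCCGGAGTCG. This occurs on the top strand at positions 64–77.
The product is the template from position 18 through 77 (60 bp).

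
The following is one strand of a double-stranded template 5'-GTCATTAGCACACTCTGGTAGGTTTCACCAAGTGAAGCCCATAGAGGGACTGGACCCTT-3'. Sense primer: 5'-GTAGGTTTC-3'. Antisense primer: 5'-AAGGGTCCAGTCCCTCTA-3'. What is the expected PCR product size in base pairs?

Forward primer GTAGGTTTC is found on the top strand at positions 18–26.
Taking the reverse complement of AAGGGTCCAGTCCCTCTA gives TAGAGGGACTGGACCCTT, found at positions 42–59 on the template; the primer anneals here to the top strand with its 3' end pointing upstream.
Product length = (reverse-primer end) − (forward-primer start) + 1 = 59 − 18 + 1 = 42 bp.

42 bp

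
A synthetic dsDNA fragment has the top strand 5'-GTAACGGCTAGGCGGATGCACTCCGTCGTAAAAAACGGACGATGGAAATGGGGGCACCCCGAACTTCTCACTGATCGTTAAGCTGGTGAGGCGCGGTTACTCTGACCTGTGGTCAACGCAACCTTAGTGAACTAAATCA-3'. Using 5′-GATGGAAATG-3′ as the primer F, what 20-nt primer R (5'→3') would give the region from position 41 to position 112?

The product's 3' end on the top strand is position 112.
The reverse primer anneals to the top strand over positions 93–112, i.e. to GCGGTTACTCTGACCTGTGG.
Its sequence written 5'→3' is the reverse complement: CCACAGGTCAGAGTAACCGC.

5'-CCACAGGTCAGAGTAACCGC-3'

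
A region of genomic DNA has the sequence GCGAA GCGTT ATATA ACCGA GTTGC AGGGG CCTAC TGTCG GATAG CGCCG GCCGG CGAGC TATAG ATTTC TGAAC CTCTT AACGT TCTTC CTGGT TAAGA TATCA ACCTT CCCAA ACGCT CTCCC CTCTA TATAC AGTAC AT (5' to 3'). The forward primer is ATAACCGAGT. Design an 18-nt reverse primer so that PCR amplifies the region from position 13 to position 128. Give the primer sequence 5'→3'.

5'-GAGGGGAGAGCGTTTGGG-3'

The product's 3' end on the top strand is position 128.
The reverse primer anneals to the top strand over positions 111–128, i.e. to CCCAAACGCTCTCCCCTC.
Its sequence written 5'→3' is the reverse complement: GAGGGGAGAGCGTTTGGG.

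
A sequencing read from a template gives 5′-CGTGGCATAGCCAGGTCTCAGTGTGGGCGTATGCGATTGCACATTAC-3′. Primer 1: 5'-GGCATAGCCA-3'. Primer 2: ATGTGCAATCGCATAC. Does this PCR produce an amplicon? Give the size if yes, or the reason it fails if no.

Primer 1 (GGCATAGCCA) matches the top strand at positions 4–13; it acts as a forward primer.
Primer 2's reverse complement is GTATGCGATTGCACAT, matching the top strand at positions 29–44; it acts as a reverse primer.
The 3' ends face each other across positions 4–44, giving a 41 bp product.

Yes — a 41 bp product.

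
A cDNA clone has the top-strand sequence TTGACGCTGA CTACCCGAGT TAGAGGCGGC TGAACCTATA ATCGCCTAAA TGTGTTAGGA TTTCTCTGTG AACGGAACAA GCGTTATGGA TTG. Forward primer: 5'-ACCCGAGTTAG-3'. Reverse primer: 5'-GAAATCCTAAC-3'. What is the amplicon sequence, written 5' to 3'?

The forward primer matches the template at positions 13–23.
The reverse primer's reverse complement is GTTAGGATTTC, which matches the template at positions 54–64.
The product is the template from position 13 through 64 (52 bp).

5'-ACCCGAGTTAGAGGCGGCTGAACCTATAATCGCCTAAATGTGTTAGGATTTC-3'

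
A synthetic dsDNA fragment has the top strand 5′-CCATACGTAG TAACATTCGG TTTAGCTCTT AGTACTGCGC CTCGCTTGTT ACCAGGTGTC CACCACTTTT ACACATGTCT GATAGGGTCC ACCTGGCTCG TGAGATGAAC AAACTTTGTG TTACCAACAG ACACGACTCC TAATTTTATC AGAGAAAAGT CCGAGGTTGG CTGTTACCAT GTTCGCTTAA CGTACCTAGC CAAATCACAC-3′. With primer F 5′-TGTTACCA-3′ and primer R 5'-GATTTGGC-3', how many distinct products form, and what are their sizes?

The forward primer TGTTACCA matches the top strand at positions 47–54, 119–126, 172–179.
The reverse primer's reverse complement is GCCAAATC, matching at positions 199–206.
Each forward site pairs with the reverse site to give a product ending at position 206: sizes 160, 88, 35 bp.

Three products: 160 bp, 88 bp, 35 bp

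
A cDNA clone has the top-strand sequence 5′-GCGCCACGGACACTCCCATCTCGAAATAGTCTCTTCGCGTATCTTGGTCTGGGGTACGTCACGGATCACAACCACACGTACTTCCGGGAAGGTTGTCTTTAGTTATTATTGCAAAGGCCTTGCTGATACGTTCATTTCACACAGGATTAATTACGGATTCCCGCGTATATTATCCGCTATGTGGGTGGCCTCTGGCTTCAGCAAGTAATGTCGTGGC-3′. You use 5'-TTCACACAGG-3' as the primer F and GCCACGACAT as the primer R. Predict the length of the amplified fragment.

82 bp

The forward primer matches the template at positions 136–145.
Reverse complement of the reverse primer: ATGTCGTGGC. This occurs on the top strand at positions 208–217.
The product runs from position 136 to position 217, so its length is 217 − 136 + 1 = 82 bp.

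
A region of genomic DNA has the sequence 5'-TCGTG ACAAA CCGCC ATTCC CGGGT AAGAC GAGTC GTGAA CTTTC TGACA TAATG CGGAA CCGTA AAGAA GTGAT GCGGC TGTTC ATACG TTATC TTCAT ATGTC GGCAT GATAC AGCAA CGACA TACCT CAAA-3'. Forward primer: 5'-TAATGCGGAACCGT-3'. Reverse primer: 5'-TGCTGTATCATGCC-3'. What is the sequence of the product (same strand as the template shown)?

The forward primer matches the template at positions 51–64.
Taking the reverse complement of TGCTGTATCATGCC gives GGCATGATACAGCA, found at positions 106–119 on the template; the primer anneals here to the top strand with its 3' end pointing upstream.
The product is the template from position 51 through 119 (69 bp).

5'-TAATGCGGAACCGTAAAGAAGTGATGCGGCTGTTCATACGTTATCTTCATATGTCGGCATGATACAGCA-3'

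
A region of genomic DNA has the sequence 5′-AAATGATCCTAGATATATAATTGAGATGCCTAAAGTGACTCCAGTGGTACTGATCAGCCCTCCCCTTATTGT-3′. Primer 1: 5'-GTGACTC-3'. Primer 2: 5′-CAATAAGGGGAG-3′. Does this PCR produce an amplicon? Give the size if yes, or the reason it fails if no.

Primer 1 (GTGACTC) matches the top strand at positions 35–41; it acts as a forward primer.
Primer 2's reverse complement is CTCCCCTTATTG, matching the top strand at positions 60–71; it acts as a reverse primer.
The 3' ends face each other across positions 35–71, giving a 37 bp product.

Yes — a 37 bp product.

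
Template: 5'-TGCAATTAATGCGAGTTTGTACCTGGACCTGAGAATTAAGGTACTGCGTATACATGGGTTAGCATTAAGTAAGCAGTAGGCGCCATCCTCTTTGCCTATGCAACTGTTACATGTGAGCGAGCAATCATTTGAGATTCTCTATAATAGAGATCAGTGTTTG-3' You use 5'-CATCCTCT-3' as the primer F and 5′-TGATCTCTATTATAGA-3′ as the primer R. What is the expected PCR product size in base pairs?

70 bp

The forward primer matches the template at positions 84–91.
The reverse primer's reverse complement is TCTATAATAGAGATCA, which matches the template at positions 138–153.
Product length = (reverse-primer end) − (forward-primer start) + 1 = 153 − 84 + 1 = 70 bp.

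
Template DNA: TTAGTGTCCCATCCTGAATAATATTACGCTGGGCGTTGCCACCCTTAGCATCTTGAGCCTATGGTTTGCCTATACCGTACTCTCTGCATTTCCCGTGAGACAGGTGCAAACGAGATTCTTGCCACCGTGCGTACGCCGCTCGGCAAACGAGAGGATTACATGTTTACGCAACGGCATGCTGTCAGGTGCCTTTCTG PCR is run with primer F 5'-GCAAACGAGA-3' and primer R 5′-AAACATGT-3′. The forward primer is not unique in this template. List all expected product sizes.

The forward primer GCAAACGAGA matches the top strand at positions 106–115, 143–152.
The reverse primer's reverse complement is ACATGTTT, matching at positions 158–165.
Each forward site pairs with the reverse site to give a product ending at position 165: sizes 60, 23 bp.

60 bp, 23 bp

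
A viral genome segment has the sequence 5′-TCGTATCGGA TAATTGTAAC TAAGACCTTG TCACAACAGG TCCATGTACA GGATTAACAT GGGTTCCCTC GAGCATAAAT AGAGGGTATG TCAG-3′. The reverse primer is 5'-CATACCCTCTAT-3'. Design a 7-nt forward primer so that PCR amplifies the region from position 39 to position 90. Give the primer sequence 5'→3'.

5'-GGTCCAT-3'

The reverse primer's reverse complement ATAGAGGGTATG matches the template at positions 79–90; the product starts at position 39.
The forward primer is identical to the top strand over positions 39–45: GGTCCAT.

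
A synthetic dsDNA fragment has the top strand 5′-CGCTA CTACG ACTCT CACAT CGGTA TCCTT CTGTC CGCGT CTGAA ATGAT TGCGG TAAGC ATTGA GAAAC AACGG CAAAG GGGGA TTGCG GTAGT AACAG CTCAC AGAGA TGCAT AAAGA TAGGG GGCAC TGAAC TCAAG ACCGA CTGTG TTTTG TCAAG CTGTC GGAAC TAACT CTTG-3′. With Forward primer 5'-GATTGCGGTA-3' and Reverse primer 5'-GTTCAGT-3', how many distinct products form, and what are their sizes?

Two products: 88 bp, 52 bp

The forward primer GATTGCGGTA matches the top strand at positions 48–57, 84–93.
The reverse primer's reverse complement is ACTGAAC, matching at positions 129–135.
Each forward site pairs with the reverse site to give a product ending at position 135: sizes 88, 52 bp.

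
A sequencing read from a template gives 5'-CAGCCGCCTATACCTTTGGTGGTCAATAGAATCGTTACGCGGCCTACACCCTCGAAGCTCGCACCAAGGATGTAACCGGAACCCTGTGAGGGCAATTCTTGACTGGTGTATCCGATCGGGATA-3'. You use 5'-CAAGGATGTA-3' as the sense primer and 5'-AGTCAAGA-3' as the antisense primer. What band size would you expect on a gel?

40 bp

The forward primer matches the template at positions 65–74.
Reverse complement of the reverse primer: TCTTGACT. This occurs on the top strand at positions 97–104.
The product runs from position 65 to position 104, so its length is 104 − 65 + 1 = 40 bp.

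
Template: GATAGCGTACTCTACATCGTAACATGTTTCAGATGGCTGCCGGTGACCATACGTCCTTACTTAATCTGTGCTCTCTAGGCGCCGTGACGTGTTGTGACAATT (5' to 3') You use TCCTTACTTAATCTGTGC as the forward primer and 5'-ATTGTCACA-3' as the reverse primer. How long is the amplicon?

Scanning the template, TCCTTACTTAATCTGTGC occurs at positions 54–71; this primer anneals to the bottom strand there with its 3' end pointing downstream.
Reverse complement of the reverse primer: TGTGACAAT. This occurs on the top strand at positions 93–101.
The product runs from position 54 to position 101, so its length is 101 − 54 + 1 = 48 bp.

48 bp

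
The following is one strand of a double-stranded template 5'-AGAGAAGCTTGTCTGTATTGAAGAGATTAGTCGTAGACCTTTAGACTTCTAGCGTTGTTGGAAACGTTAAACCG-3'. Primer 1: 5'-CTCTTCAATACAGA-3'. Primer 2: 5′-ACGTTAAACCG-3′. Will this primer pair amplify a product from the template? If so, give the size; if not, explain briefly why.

No product — the primers' 3' ends point away from each other.

Primer 1 (CTCTTCAATACAGA) has reverse complement TCTGTATTGAAGAG, which matches the top strand at positions 12–25; primer 1 anneals to the top strand there with its 3' end pointing upstream toward position 12.
Primer 2 (ACGTTAAACCG) matches the top strand directly at positions 64–74; it anneals to the bottom strand with its 3' end pointing downstream toward position 74.
The 3' ends diverge (primer 1 extends toward position 1, primer 2 toward position 74), so the primers never converge on a shared product.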